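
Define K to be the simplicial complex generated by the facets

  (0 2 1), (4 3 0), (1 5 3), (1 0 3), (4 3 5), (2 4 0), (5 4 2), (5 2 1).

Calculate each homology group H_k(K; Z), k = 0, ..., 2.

We work with the vertex ordering 0 < 1 < 2 < 3 < 4 < 5. The simplices of K, each written with vertices in increasing order, are:

  0-simplices (6): [0], [1], [2], [3], [4], [5]
  1-simplices (12): [0,1], [0,2], [0,3], [0,4], [1,2], [1,3], [1,5], [2,4], [2,5], [3,4], [3,5], [4,5]
  2-simplices (8): [0,1,2], [0,1,3], [0,2,4], [0,3,4], [1,2,5], [1,3,5], [2,4,5], [3,4,5]

Hence C_0 ≅ Z^6, C_1 ≅ Z^12, C_2 ≅ Z^8.

The boundary map ∂_1: C_1 → C_0 sends each edge [p,q] (with p < q) to q − p. For instance
  ∂[1,5] = [5] − [1].
The 6×12 boundary matrix has rank 5 and Smith normal form diag(1,1,1,1,1).

∂_2: C_2 → C_1 maps a triangle to the signed sum of its edges. For instance
  ∂[0,2,4] = [2,4] − [0,4] + [0,2],
  ∂[3,4,5] = [4,5] − [3,5] + [3,4].
The 12×8 boundary matrix has rank 7 and Smith normal form diag(1,1,1,1,1,1,1).

Reading off H_k = ker ∂_k / im ∂_{k+1}:

  H_0: rank C_0 − rank ∂_1 = 6 − 5 = 1, and the invariant factors of ∂_1 are all 1, so H_0 ≅ Z.
  H_1: rank ker ∂_1 − rank ∂_2 = (12 − 5) − 7 = 0, and the invariant factors of ∂_2 are all 1, so H_1 ≅ 0.
  H_2: rank ker ∂_2 − rank ∂_3 = (8 − 7) − 0 = 1, and there is no ∂_3, so H_2 ≅ Z.

As a check, the Euler characteristic is 6 − 12 + 8 = 2, which agrees with 1 − 0 + 1 = 2.

H_0 ≅ Z,  H_1 = 0,  H_2 ≅ Z.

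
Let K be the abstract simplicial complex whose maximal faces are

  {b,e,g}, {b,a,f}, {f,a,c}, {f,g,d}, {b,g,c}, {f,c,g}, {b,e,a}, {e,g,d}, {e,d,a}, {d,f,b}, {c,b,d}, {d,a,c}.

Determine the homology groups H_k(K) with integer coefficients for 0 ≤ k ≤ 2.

We work with the vertex ordering a < b < c < d < e < f < g. The simplices of K, each written with vertices in increasing order, are:

  0-simplices (7): a, b, c, d, e, f, g
  1-simplices (18): ab, ac, ad, ae, af, bc, bd, be, bf, bg, cd, cf, cg, de, df, dg, eg, fg
  2-simplices (12): abe, abf, acd, acf, ade, bcd, bcg, bdf, beg, cfg, deg, dfg

giving chain groups C_0 ≅ Z^7, C_1 ≅ Z^18, C_2 ≅ Z^12.

The boundary map ∂_1: C_1 → C_0 is given by ∂[p,q] = [q] − [p].
The resulting 7×18 matrix has rank 6, and its Smith normal form has invariant factors (1,1,1,1,1,1).

∂_2: C_2 → C_1 sends each 2-simplex [p,q,r] to [q,r] − [p,r] + [p,q]. For instance
  ∂deg = eg − dg + de,
  ∂abe = be − ae + ab.
The 18×12 boundary matrix has rank 12 and Smith normal form diag(1,1,1,1,1,1,1,1,1,1,1,2).

Reading off H_k = ker ∂_k / im ∂_{k+1}:

  H_0: rank C_0 − rank ∂_1 = 7 − 6 = 1, and the invariant factors of ∂_1 are all 1, so H_0 = Z.
  H_1: rank ker ∂_1 − rank ∂_2 = (18 − 6) − 12 = 0, and ∂_2 has invariant factor 2 > 1, so H_1 = Z/2.
  H_2: rank ker ∂_2 − rank ∂_3 = (12 − 12) − 0 = 0, and there is no ∂_3, so H_2 = 0.

As a check, the Euler characteristic is 7 − 18 + 12 = 1, which agrees with 1 − 0 + 0 = 1.

H_0 ≅ Z,  H_1 ≅ Z/2,  H_2 = 0.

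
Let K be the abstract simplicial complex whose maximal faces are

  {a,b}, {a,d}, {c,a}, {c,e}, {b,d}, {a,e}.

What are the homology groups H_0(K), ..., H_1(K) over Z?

H_0 = Z,  H_1 = Z^2.

Fix the vertex order a < b < c < d < e and write every simplex with vertices in increasing order. Then dim K = 1 and the simplices of K are:

  0-simplices (5): a, b, c, d, e
  1-simplices (6): ab, ac, ad, ae, bd, ce

giving chain groups C_0 ≅ Z^5, C_1 ≅ Z^6.

The boundary map ∂_1: C_1 → C_0 is given by ∂[p,q] = [q] − [p]. For instance
  ∂bd = d − b.
The resulting 5×6 matrix has rank 4, and its Smith normal form has invariant factors (1,1,1,1).

Computing H_k = (kernel of ∂_k) / (image of ∂_{k+1}):

  H_0: rank C_0 − rank ∂_1 = 5 − 4 = 1, and the invariant factors of ∂_1 are all 1, so H_0 ≅ Z.
  H_1: rank ker ∂_1 − rank ∂_2 = (6 − 4) − 0 = 2, and there is no ∂_2, so H_1 ≅ Z^2.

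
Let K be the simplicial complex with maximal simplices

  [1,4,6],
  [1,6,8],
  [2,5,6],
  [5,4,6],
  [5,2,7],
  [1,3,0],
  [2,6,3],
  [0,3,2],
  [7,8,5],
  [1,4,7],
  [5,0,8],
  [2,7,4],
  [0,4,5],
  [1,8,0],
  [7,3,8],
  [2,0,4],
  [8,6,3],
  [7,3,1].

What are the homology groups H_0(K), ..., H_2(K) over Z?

H_0 = Z,  H_1 = Z ⊕ Z_2,  H_2 = 0.

We work with the vertex ordering 0 < 1 < 2 < 3 < 4 < 5 < 6 < 7 < 8. The simplices of K, each written with vertices in increasing order, are:

  0-simplices (9): [0], [1], [2], [3], [4], [5], [6], [7], [8]
  1-simplices (27): (27 of them)
  2-simplices (18): [0,1,3], [0,1,8], [0,2,3], [0,2,4], [0,4,5], [0,5,8], [1,3,7], [1,4,6], [1,4,7], [1,6,8], [2,3,6], [2,4,7], [2,5,6], [2,5,7], [3,6,8], [3,7,8], [4,5,6], [5,7,8]

so the chain groups are C_0 ≅ Z^9, C_1 ≅ Z^27, C_2 ≅ Z^18.

The boundary map ∂_1: C_1 → C_0 sends each edge [p,q] (with p < q) to q − p. For instance
  ∂[4,6] = [6] − [4].
The resulting 9×27 matrix has rank 8, and its Smith normal form has invariant factors (1,1,1,1,1,1,1,1).

Boundary ∂_2: C_2 → C_1 maps a triangle to the signed sum of its edges. For instance
  ∂[1,4,6] = [4,6] − [1,6] + [1,4],
  ∂[4,5,6] = [5,6] − [4,6] + [4,5].
As a 27×18 matrix over Z this has rank 18, with invariant factors (1,1,1,1,1,1,1,1,1,1,1,1,1,1,1,1,1,2).

Reading off H_k = ker ∂_k / im ∂_{k+1}:

  H_0: rank C_0 − rank ∂_1 = 9 − 8 = 1, and the invariant factors of ∂_1 are all 1, so H_0 = Z.
  H_1: rank ker ∂_1 − rank ∂_2 = (27 − 8) − 18 = 1, and ∂_2 has invariant factor 2 > 1, so H_1 = Z ⊕ Z_2.
  H_2: rank ker ∂_2 − rank ∂_3 = (18 − 18) − 0 = 0, and there is no ∂_3, so H_2 = 0.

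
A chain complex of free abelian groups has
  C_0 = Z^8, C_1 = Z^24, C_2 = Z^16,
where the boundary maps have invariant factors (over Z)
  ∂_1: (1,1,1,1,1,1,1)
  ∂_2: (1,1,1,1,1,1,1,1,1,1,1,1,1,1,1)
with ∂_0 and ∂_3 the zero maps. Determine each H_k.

H_0 ≅ Z,  H_1 ≅ Z^2,  H_2 ≅ Z.

H_0: b_0 = 8 − 0 − 7 = 1; torsion from ∂_1 factors > 1: none. So H_0 ≅ Z.
H_1: b_1 = 24 − 7 − 15 = 2; torsion from ∂_2 factors > 1: none. So H_1 ≅ Z^2.
H_2: b_2 = 16 − 15 − 0 = 1; torsion from ∂_3 factors > 1: none. So H_2 ≅ Z.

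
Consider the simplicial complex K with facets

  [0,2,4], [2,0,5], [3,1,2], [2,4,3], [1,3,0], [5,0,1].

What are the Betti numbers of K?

Fix the vertex order 0 < 1 < 2 < 3 < 4 < 5 and write every simplex with vertices in increasing order. Then dim K = 2 and the simplices of K are:

  0-simplices (6): [0], [1], [2], [3], [4], [5]
  1-simplices (12): [0,1], [0,2], [0,3], [0,4], [0,5], [1,2], [1,3], [1,5], [2,3], [2,4], [2,5], [3,4]
  2-simplices (6): [0,1,3], [0,1,5], [0,2,4], [0,2,5], [1,2,3], [2,3,4]

Hence C_0 ≅ Z^6, C_1 ≅ Z^12, C_2 ≅ Z^6.

The boundary map ∂_1: C_1 → C_0 sends each edge [p,q] (with p < q) to q − p. For instance
  ∂[2,4] = [4] − [2].
The 6×12 boundary matrix has rank 5 and Smith normal form diag(1,1,1,1,1).

Boundary ∂_2: C_2 → C_1 acts by ∂[p,q,r] = [q,r] − [p,r] + [p,q]. For instance
  ∂[0,2,4] = [2,4] − [0,4] + [0,2],
  ∂[0,2,5] = [2,5] − [0,5] + [0,2].
The resulting 12×6 matrix has rank 6, and its Smith normal form has invariant factors (1,1,1,1,1,1).

Computing H_k = (kernel of ∂_k) / (image of ∂_{k+1}):

  H_0: rank C_0 − rank ∂_1 = 6 − 5 = 1, and the invariant factors of ∂_1 are all 1, so H_0 = Z.
  H_1: rank ker ∂_1 − rank ∂_2 = (12 − 5) − 6 = 1, and the invariant factors of ∂_2 are all 1, so H_1 = Z.
  H_2: rank ker ∂_2 − rank ∂_3 = (6 − 6) − 0 = 0, and there is no ∂_3, so H_2 = 0.

Hence the Betti numbers are b_0 = 1, b_1 = 1, b_2 = 0.

b_0 = 1, b_1 = 1, b_2 = 0.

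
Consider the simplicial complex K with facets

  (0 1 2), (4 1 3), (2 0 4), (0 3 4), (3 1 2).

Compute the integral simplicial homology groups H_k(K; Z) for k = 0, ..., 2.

H_0 ≅ Z,  H_1 ≅ Z,  H_2 = 0.

We work with the vertex ordering 0 < 1 < 2 < 3 < 4. The simplices of K, each written with vertices in increasing order, are:

  0-simplices (5): [0], [1], [2], [3], [4]
  1-simplices (10): [0,1], [0,2], [0,3], [0,4], [1,2], [1,3], [1,4], [2,3], [2,4], [3,4]
  2-simplices (5): [0,1,2], [0,2,4], [0,3,4], [1,2,3], [1,3,4]

Hence C_0 ≅ Z^5, C_1 ≅ Z^10, C_2 ≅ Z^5.

The boundary map ∂_1: C_1 → C_0 sends each edge [p,q] (with p < q) to q − p. For instance
  ∂[1,2] = [2] − [1].
The resulting 5×10 matrix has rank 4, and its Smith normal form has invariant factors (1,1,1,1).

∂_2: C_2 → C_1 maps a triangle to the signed sum of its edges. For instance
  ∂[1,2,3] = [2,3] − [1,3] + [1,2],
  ∂[1,3,4] = [3,4] − [1,4] + [1,3].
As a 10×5 matrix over Z this has rank 5, with invariant factors (1,1,1,1,1).

Reading off H_k = ker ∂_k / im ∂_{k+1}:

  H_0: rank C_0 − rank ∂_1 = 5 − 4 = 1, and the invariant factors of ∂_1 are all 1, so H_0 = Z.
  H_1: rank ker ∂_1 − rank ∂_2 = (10 − 4) − 5 = 1, and the invariant factors of ∂_2 are all 1, so H_1 = Z.
  H_2: rank ker ∂_2 − rank ∂_3 = (5 − 5) − 0 = 0, and there is no ∂_3, so H_2 = 0.

As a check, the Euler characteristic is 5 − 10 + 5 = 0, which agrees with 1 − 1 + 0 = 0.
(K is a triangulation of the Möbius band.)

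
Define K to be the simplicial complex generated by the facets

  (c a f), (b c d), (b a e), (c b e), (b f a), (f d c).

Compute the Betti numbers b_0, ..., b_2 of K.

b_0 = 1, b_1 = 1, b_2 = 0.

Take the total order a < b < c < d < e < f on the vertex set. Then K (dimension 2) consists of the simplices:

  0-simplices (6): a, b, c, d, e, f
  1-simplices (12): ab, ac, ae, af, bc, bd, be, bf, cd, ce, cf, df
  2-simplices (6): abe, abf, acf, bcd, bce, cdf

giving chain groups C_0 ≅ Z^6, C_1 ≅ Z^12, C_2 ≅ Z^6.

Boundary ∂_1: C_1 → C_0 maps an edge to its endpoints' difference, ∂[p,q] = q − p. For instance
  ∂ce = e − c.
The 6×12 boundary matrix has rank 5 and Smith normal form diag(1,1,1,1,1).

Boundary ∂_2: C_2 → C_1 acts by ∂[p,q,r] = [q,r] − [p,r] + [p,q]. For instance
  ∂acf = cf − af + ac,
  ∂cdf = df − cf + cd.
This gives a 12×6 integer matrix of rank 6; reducing to Smith normal form yields diagonal entries (1,1,1,1,1,1).

Reading off H_k = ker ∂_k / im ∂_{k+1}:

  H_0: rank C_0 − rank ∂_1 = 6 − 5 = 1, and the invariant factors of ∂_1 are all 1, so H_0 ≅ Z.
  H_1: rank ker ∂_1 − rank ∂_2 = (12 − 5) − 6 = 1, and the invariant factors of ∂_2 are all 1, so H_1 ≅ Z.
  H_2: rank ker ∂_2 − rank ∂_3 = (6 − 6) − 0 = 0, and there is no ∂_3, so H_2 ≅ 0.

As a check, the Euler characteristic is 6 − 12 + 6 = 0, which agrees with 1 − 1 + 0 = 0.

Hence the Betti numbers are b_0 = 1, b_1 = 1, b_2 = 0.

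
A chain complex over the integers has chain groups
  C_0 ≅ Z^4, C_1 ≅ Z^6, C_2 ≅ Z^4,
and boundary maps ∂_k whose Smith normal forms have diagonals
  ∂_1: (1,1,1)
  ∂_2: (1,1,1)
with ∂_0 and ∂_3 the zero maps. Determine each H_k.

H_0: b_0 = 4 − 0 − 3 = 1; torsion from ∂_1 factors > 1: none. So H_0 = Z.
H_1: b_1 = 6 − 3 − 3 = 0; torsion from ∂_2 factors > 1: none. So H_1 = 0.
H_2: b_2 = 4 − 3 − 0 = 1; torsion from ∂_3 factors > 1: none. So H_2 = Z.

H_0 = Z,  H_1 = 0,  H_2 = Z.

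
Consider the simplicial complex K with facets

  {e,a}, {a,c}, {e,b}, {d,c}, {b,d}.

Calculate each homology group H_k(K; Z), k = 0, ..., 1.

K has 5 vertices, 5 edges.
rank ∂_0 = 0, rank ∂_1 = 4 ⇒ b_0 = 5 − 0 − 4 = 1; all invariant factors of ∂_1 are 1 so no torsion. So H_0 ≅ Z.
rank ∂_1 = 4, rank ∂_2 = 0 ⇒ b_1 = 5 − 4 − 0 = 1. So H_1 ≅ Z.

H_0 = Z,  H_1 = Z.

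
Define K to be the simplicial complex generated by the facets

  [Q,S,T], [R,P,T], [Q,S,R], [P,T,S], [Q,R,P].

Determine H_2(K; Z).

H_2 = 0.

Fix the vertex order P < Q < R < S < T and write every simplex with vertices in increasing order. Then dim K = 2 and the simplices of K are:

  0-simplices (5): P, Q, R, S, T
  1-simplices (10): PQ, PR, PS, PT, QR, QS, QT, RS, RT, ST
  2-simplices (5): PQR, PRT, PST, QRS, QST

so the chain groups are C_0 ≅ Z^5, C_1 ≅ Z^10, C_2 ≅ Z^5.

The boundary map ∂_1: C_1 → C_0 sends each edge [p,q] (with p < q) to q − p.
This gives a 5×10 integer matrix of rank 4; reducing to Smith normal form yields diagonal entries (1,1,1,1).

Boundary ∂_2: C_2 → C_1 sends each 2-simplex [p,q,r] to [q,r] − [p,r] + [p,q]. For instance
  ∂QRS = RS − QS + QR,
  ∂PST = ST − PT + PS.
The 10×5 boundary matrix has rank 5 and Smith normal form diag(1,1,1,1,1).

Now H_k = ker ∂_k / im ∂_{k+1}, so:

  H_2: rank ker ∂_2 − rank ∂_3 = (5 − 5) − 0 = 0, and there is no ∂_3, so H_2 ≅ 0.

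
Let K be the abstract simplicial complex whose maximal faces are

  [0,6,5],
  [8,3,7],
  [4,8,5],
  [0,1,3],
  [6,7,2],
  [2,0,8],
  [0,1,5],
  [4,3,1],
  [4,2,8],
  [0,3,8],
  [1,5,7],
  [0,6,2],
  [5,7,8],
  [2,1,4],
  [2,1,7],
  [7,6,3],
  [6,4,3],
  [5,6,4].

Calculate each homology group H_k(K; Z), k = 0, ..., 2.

H_0 = Z,  H_1 = Z^2,  H_2 = Z.

We work with the vertex ordering 0 < 1 < 2 < 3 < 4 < 5 < 6 < 7 < 8. The simplices of K, each written with vertices in increasing order, are:

  0-simplices (9): [0], [1], [2], [3], [4], [5], [6], [7], [8]
  1-simplices (27): (27 of them)
  2-simplices (18): [0,1,3], [0,1,5], [0,2,6], [0,2,8], [0,3,8], [0,5,6], [1,2,4], [1,2,7], [1,3,4], [1,5,7], [2,4,8], [2,6,7], [3,4,6], [3,6,7], [3,7,8], [4,5,6], [4,5,8], [5,7,8]

Hence C_0 ≅ Z^9, C_1 ≅ Z^27, C_2 ≅ Z^18.

∂_1: C_1 → C_0 maps an edge to its endpoints' difference, ∂[p,q] = q − p.
The resulting 9×27 matrix has rank 8, and its Smith normal form has invariant factors (1,1,1,1,1,1,1,1).

Boundary ∂_2: C_2 → C_1 acts by ∂[p,q,r] = [q,r] − [p,r] + [p,q]. For instance
  ∂[0,2,6] = [2,6] − [0,6] + [0,2],
  ∂[0,1,5] = [1,5] − [0,5] + [0,1].
This gives a 27×18 integer matrix of rank 17; reducing to Smith normal form yields diagonal entries (1,1,1,1,1,1,1,1,1,1,1,1,1,1,1,1,1).

Computing H_k = (kernel of ∂_k) / (image of ∂_{k+1}):

  H_0: rank C_0 − rank ∂_1 = 9 − 8 = 1, and the invariant factors of ∂_1 are all 1, so H_0 ≅ Z.
  H_1: rank ker ∂_1 − rank ∂_2 = (27 − 8) − 17 = 2, and the invariant factors of ∂_2 are all 1, so H_1 ≅ Z^2.
  H_2: rank ker ∂_2 − rank ∂_3 = (18 − 17) − 0 = 1, and there is no ∂_3, so H_2 ≅ Z.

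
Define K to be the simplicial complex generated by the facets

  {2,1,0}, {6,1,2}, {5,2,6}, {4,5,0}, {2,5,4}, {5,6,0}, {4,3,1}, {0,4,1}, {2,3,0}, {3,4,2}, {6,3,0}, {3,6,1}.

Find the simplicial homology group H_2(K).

We work with the vertex ordering 0 < 1 < 2 < 3 < 4 < 5 < 6. The simplices of K, each written with vertices in increasing order, are:

  0-simplices (7): [0], [1], [2], [3], [4], [5], [6]
  1-simplices (18): [0,1], [0,2], [0,3], [0,4], [0,5], [0,6], [1,2], [1,3], [1,4], [1,6], [2,3], [2,4], [2,5], [2,6], [3,4], [3,6], [4,5], [5,6]
  2-simplices (12): [0,1,2], [0,1,4], [0,2,3], [0,3,6], [0,4,5], [0,5,6], [1,2,6], [1,3,4], [1,3,6], [2,3,4], [2,4,5], [2,5,6]

Hence C_0 ≅ Z^7, C_1 ≅ Z^18, C_2 ≅ Z^12.

Boundary ∂_1: C_1 → C_0 is given by ∂[p,q] = [q] − [p]. For instance
  ∂[5,6] = [6] − [5].
The resulting 7×18 matrix has rank 6, and its Smith normal form has invariant factors (1,1,1,1,1,1).

Boundary ∂_2: C_2 → C_1 acts by ∂[p,q,r] = [q,r] − [p,r] + [p,q]. For instance
  ∂[1,3,4] = [3,4] − [1,4] + [1,3],
  ∂[1,2,6] = [2,6] − [1,6] + [1,2].
The resulting 18×12 matrix has rank 12, and its Smith normal form has invariant factors (1,1,1,1,1,1,1,1,1,1,1,2).

Reading off H_k = ker ∂_k / im ∂_{k+1}:

  H_2: rank ker ∂_2 − rank ∂_3 = (12 − 12) − 0 = 0, and there is no ∂_3, so H_2 ≅ 0.

(K is a triangulation of the real projective plane RP^2.)

H_2 = 0.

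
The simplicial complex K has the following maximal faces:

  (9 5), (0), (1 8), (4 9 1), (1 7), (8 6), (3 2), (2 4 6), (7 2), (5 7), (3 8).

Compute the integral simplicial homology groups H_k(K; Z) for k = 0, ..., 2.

Fix the vertex order 0 < 1 < 2 < 3 < 4 < 5 < 6 < 7 < 8 < 9 and write every simplex with vertices in increasing order. Then dim K = 2 and the simplices of K are:

  0-simplices (10): [0], [1], [2], [3], [4], [5], [6], [7], [8], [9]
  1-simplices (14): [1,4], [1,7], [1,8], [1,9], [2,3], [2,4], [2,6], [2,7], [3,8], [4,6], [4,9], [5,7], [5,9], [6,8]
  2-simplices (2): [1,4,9], [2,4,6]

so the chain groups are C_0 ≅ Z^10, C_1 ≅ Z^14, C_2 ≅ Z^2.

The boundary map ∂_1: C_1 → C_0 sends each edge [p,q] (with p < q) to q − p. For instance
  ∂[2,4] = [4] − [2].
The resulting 10×14 matrix has rank 8, and its Smith normal form has invariant factors (1,1,1,1,1,1,1,1).

Boundary ∂_2: C_2 → C_1 sends each 2-simplex [p,q,r] to [q,r] − [p,r] + [p,q]. For instance
  ∂[2,4,6] = [4,6] − [2,6] + [2,4],
  ∂[1,4,9] = [4,9] − [1,9] + [1,4].
This gives a 14×2 integer matrix of rank 2; reducing to Smith normal form yields diagonal entries (1,1).

From H_k ≅ ker(∂_k) / im(∂_{k+1}) we obtain:

  H_0: rank C_0 − rank ∂_1 = 10 − 8 = 2, and the invariant factors of ∂_1 are all 1, so H_0 = Z^2.
  H_1: rank ker ∂_1 − rank ∂_2 = (14 − 8) − 2 = 4, and the invariant factors of ∂_2 are all 1, so H_1 = Z^4.
  H_2: rank ker ∂_2 − rank ∂_3 = (2 − 2) − 0 = 0, and there is no ∂_3, so H_2 = 0.

H_0 ≅ Z^2,  H_1 ≅ Z^4,  H_2 = 0.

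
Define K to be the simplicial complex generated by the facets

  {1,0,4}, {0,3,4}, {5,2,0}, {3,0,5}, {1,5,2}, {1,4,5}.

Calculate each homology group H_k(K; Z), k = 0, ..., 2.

We work with the vertex ordering 0 < 1 < 2 < 3 < 4 < 5. The simplices of K, each written with vertices in increasing order, are:

  0-simplices (6): [0], [1], [2], [3], [4], [5]
  1-simplices (12): [0,1], [0,2], [0,3], [0,4], [0,5], [1,2], [1,4], [1,5], [2,5], [3,4], [3,5], [4,5]
  2-simplices (6): [0,1,4], [0,2,5], [0,3,4], [0,3,5], [1,2,5], [1,4,5]

Hence C_0 ≅ Z^6, C_1 ≅ Z^12, C_2 ≅ Z^6.

The boundary map ∂_1: C_1 → C_0 is given by ∂[p,q] = [q] − [p]. For instance
  ∂[1,4] = [4] − [1].
As a 6×12 matrix over Z this has rank 5, with invariant factors (1,1,1,1,1).

∂_2: C_2 → C_1 sends each 2-simplex [p,q,r] to [q,r] − [p,r] + [p,q]. For instance
  ∂[0,3,4] = [3,4] − [0,4] + [0,3],
  ∂[0,3,5] = [3,5] − [0,5] + [0,3].
The resulting 12×6 matrix has rank 6, and its Smith normal form has invariant factors (1,1,1,1,1,1).

Reading off H_k = ker ∂_k / im ∂_{k+1}:

  H_0: rank C_0 − rank ∂_1 = 6 − 5 = 1, and the invariant factors of ∂_1 are all 1, so H_0 = Z.
  H_1: rank ker ∂_1 − rank ∂_2 = (12 − 5) − 6 = 1, and the invariant factors of ∂_2 are all 1, so H_1 = Z.
  H_2: rank ker ∂_2 − rank ∂_3 = (6 − 6) − 0 = 0, and there is no ∂_3, so H_2 = 0.

H_0 = Z,  H_1 = Z,  H_2 = 0.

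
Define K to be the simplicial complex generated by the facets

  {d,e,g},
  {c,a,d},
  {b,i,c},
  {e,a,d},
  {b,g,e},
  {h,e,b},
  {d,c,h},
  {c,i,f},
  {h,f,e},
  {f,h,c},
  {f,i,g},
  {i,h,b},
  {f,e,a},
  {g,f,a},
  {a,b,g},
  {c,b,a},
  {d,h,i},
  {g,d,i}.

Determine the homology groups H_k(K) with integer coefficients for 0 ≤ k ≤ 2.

Order the vertices as a < b < c < d < e < f < g < h < i. Listing each simplex with vertices in this order, K has dimension 2 with simplices:

  0-simplices (9): a, b, c, d, e, f, g, h, i
  1-simplices (27): ab, ac, ad, ae, af, ag, bc, be, bg, bh, bi, cd, cf, ch, ci, de, dg, dh, di, ef, eg, eh, fg, fh, fi, gi, hi
  2-simplices (18): abc, abg, acd, ade, aef, afg, bci, beg, beh, bhi, cdh, cfh, cfi, deg, dgi, dhi, efh, fgi

Hence C_0 ≅ Z^9, C_1 ≅ Z^27, C_2 ≅ Z^18.

The boundary map ∂_1: C_1 → C_0 is given by ∂[p,q] = [q] − [p]. For instance
  ∂bc = c − b.
The 9×27 boundary matrix has rank 8 and Smith normal form diag(1,1,1,1,1,1,1,1).

The boundary map ∂_2: C_2 → C_1 sends each 2-simplex [p,q,r] to [q,r] − [p,r] + [p,q]. For instance
  ∂cdh = dh − ch + cd,
  ∂acd = cd − ad + ac.
As a 27×18 matrix over Z this has rank 18, with invariant factors (1,1,1,1,1,1,1,1,1,1,1,1,1,1,1,1,1,2).

Now H_k = ker ∂_k / im ∂_{k+1}, so:

  H_0: rank C_0 − rank ∂_1 = 9 − 8 = 1, and the invariant factors of ∂_1 are all 1, so H_0 = Z.
  H_1: rank ker ∂_1 − rank ∂_2 = (27 − 8) − 18 = 1, and ∂_2 has invariant factor 2 > 1, so H_1 = Z ⊕ Z/2.
  H_2: rank ker ∂_2 − rank ∂_3 = (18 − 18) − 0 = 0, and there is no ∂_3, so H_2 = 0.

H_0 ≅ Z,  H_1 ≅ Z ⊕ Z/2,  H_2 = 0.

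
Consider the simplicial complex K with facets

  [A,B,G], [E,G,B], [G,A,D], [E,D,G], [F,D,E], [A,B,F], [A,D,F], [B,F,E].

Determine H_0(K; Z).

H_0 ≅ Z.

K has 6 vertices, 12 edges, 8 triangles.
rank ∂_0 = 0, rank ∂_1 = 5 ⇒ b_0 = 6 − 0 − 5 = 1; all invariant factors of ∂_1 are 1 so no torsion. So H_0 ≅ Z.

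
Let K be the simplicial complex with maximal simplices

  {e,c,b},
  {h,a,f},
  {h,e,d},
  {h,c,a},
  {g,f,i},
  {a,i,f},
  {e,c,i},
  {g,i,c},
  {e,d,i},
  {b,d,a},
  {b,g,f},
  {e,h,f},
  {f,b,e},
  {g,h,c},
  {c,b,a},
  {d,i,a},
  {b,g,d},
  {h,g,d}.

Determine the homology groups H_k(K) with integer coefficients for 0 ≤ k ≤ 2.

H_0 = Z,  H_1 = Z^2,  H_2 = Z.

K has 9 vertices, 27 edges, 18 triangles.
rank ∂_0 = 0, rank ∂_1 = 8 ⇒ b_0 = 9 − 0 − 8 = 1; all invariant factors of ∂_1 are 1 so no torsion. So H_0 ≅ Z.
rank ∂_1 = 8, rank ∂_2 = 17 ⇒ b_1 = 27 − 8 − 17 = 2; all invariant factors of ∂_2 are 1 so no torsion. So H_1 ≅ Z^2.
rank ∂_2 = 17, rank ∂_3 = 0 ⇒ b_2 = 18 − 17 − 0 = 1. So H_2 ≅ Z.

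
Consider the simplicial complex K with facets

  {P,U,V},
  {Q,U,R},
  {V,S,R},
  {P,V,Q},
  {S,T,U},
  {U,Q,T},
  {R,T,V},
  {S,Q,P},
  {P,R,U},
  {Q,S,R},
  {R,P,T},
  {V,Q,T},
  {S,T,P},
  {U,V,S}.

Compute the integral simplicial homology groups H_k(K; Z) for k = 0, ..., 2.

We work with the vertex ordering P < Q < R < S < T < U < V. The simplices of K, each written with vertices in increasing order, are:

  0-simplices (7): P, Q, R, S, T, U, V
  1-simplices (21): PQ, PR, PS, PT, PU, PV, QR, QS, QT, QU, QV, RS, RT, RU, RV, ST, SU, SV, TU, TV, UV
  2-simplices (14): PQS, PQV, PRT, PRU, PST, PUV, QRS, QRU, QTU, QTV, RSV, RTV, STU, SUV

Hence C_0 ≅ Z^7, C_1 ≅ Z^21, C_2 ≅ Z^14.

Boundary ∂_1: C_1 → C_0 sends each edge [p,q] (with p < q) to q − p.
The resulting 7×21 matrix has rank 6, and its Smith normal form has invariant factors (1,1,1,1,1,1).

Boundary ∂_2: C_2 → C_1 maps a triangle to the signed sum of its edges. For instance
  ∂PST = ST − PT + PS,
  ∂PUV = UV − PV + PU.
The resulting 21×14 matrix has rank 13, and its Smith normal form has invariant factors (1,1,1,1,1,1,1,1,1,1,1,1,1).

Reading off H_k = ker ∂_k / im ∂_{k+1}:

  H_0: rank C_0 − rank ∂_1 = 7 − 6 = 1, and the invariant factors of ∂_1 are all 1, so H_0 = Z.
  H_1: rank ker ∂_1 − rank ∂_2 = (21 − 6) − 13 = 2, and the invariant factors of ∂_2 are all 1, so H_1 = Z^2.
  H_2: rank ker ∂_2 − rank ∂_3 = (14 − 13) − 0 = 1, and there is no ∂_3, so H_2 = Z.

As a check, the Euler characteristic is 7 − 21 + 14 = 0, which agrees with 1 − 2 + 1 = 0.

H_0 ≅ Z,  H_1 ≅ Z^2,  H_2 ≅ Z.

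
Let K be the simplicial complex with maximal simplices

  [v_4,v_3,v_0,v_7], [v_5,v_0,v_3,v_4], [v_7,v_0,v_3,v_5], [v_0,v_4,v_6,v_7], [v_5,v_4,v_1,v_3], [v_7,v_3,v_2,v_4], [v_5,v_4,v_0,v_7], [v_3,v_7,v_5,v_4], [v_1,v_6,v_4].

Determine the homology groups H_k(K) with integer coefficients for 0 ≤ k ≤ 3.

Fix the vertex order v_0 < v_1 < v_2 < v_3 < v_4 < v_5 < v_6 < v_7 and write every simplex with vertices in increasing order. Then dim K = 3 and the simplices of K are:

  0-simplices (8): [v_0], [v_1], [v_2], [v_3], [v_4], [v_5], [v_6], [v_7]
  1-simplices (20): (20 of them)
  2-simplices (20): (20 of them)
  3-simplices (8): [v_0,v_3,v_4,v_5], [v_0,v_3,v_4,v_7], [v_0,v_3,v_5,v_7], [v_0,v_4,v_5,v_7], [v_0,v_4,v_6,v_7], [v_1,v_3,v_4,v_5], [v_2,v_3,v_4,v_7], [v_3,v_4,v_5,v_7]

so the chain groups are C_0 ≅ Z^8, C_1 ≅ Z^20, C_2 ≅ Z^20, C_3 ≅ Z^8.

The boundary map ∂_1: C_1 → C_0 sends each edge [p,q] (with p < q) to q − p. For instance
  ∂[v_1,v_6] = [v_6] − [v_1].
This gives a 8×20 integer matrix of rank 7; reducing to Smith normal form yields diagonal entries (1,1,1,1,1,1,1).

The boundary map ∂_2: C_2 → C_1 maps a triangle to the signed sum of its edges. For instance
  ∂[v_3,v_4,v_7] = [v_4,v_7] − [v_3,v_7] + [v_3,v_4],
  ∂[v_1,v_4,v_6] = [v_4,v_6] − [v_1,v_6] + [v_1,v_4].
The 20×20 boundary matrix has rank 13 and Smith normal form diag(1,1,1,1,1,1,1,1,1,1,1,1,1).

∂_3: C_3 → C_2 sends each 3-simplex σ to the alternating sum Σ_i (−1)^i (σ with its i-th vertex removed). For instance
  ∂[v_3,v_4,v_5,v_7] = [v_4,v_5,v_7] − [v_3,v_5,v_7] + [v_3,v_4,v_7] − [v_3,v_4,v_5],
  ∂[v_0,v_4,v_5,v_7] = [v_4,v_5,v_7] − [v_0,v_5,v_7] + [v_0,v_4,v_7] − [v_0,v_4,v_5].
As a 20×8 matrix over Z this has rank 7, with invariant factors (1,1,1,1,1,1,1).

From H_k ≅ ker(∂_k) / im(∂_{k+1}) we obtain:

  H_0: rank C_0 − rank ∂_1 = 8 − 7 = 1, and the invariant factors of ∂_1 are all 1, so H_0 = Z.
  H_1: rank ker ∂_1 − rank ∂_2 = (20 − 7) − 13 = 0, and the invariant factors of ∂_2 are all 1, so H_1 = 0.
  H_2: rank ker ∂_2 − rank ∂_3 = (20 − 13) − 7 = 0, and the invariant factors of ∂_3 are all 1, so H_2 = 0.
  H_3: rank ker ∂_3 − rank ∂_4 = (8 − 7) − 0 = 1, and there is no ∂_4, so H_3 = Z.

H_0 ≅ Z,  H_1 = 0,  H_2 = 0,  H_3 ≅ Z.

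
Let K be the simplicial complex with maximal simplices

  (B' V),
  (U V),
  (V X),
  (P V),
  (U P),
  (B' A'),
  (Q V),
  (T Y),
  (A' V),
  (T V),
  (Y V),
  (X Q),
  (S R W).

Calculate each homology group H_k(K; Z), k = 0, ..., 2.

Order the vertices as P < Q < R < S < T < U < V < W < X < Y < A' < B'. Listing each simplex with vertices in this order, K has dimension 2 with simplices:

  0-simplices (12): [P], [Q], [R], [S], [T], [U], [V], [W], [X], [Y], [A'], [B']
  1-simplices (15): [P,U], [P,V], [Q,V], [Q,X], [R,S], [R,W], [S,W], [T,V], [T,Y], [U,V], [V,X], [V,Y], [V,A'], [V,B'], [A',B']
  2-simplices (1): [R,S,W]

Hence C_0 ≅ Z^12, C_1 ≅ Z^15, C_2 ≅ Z^1.

The boundary map ∂_1: C_1 → C_0 maps an edge to its endpoints' difference, ∂[p,q] = q − p.
The 12×15 boundary matrix has rank 10 and Smith normal form diag(1,1,1,1,1,1,1,1,1,1).

∂_2: C_2 → C_1 acts by ∂[p,q,r] = [q,r] − [p,r] + [p,q]. For instance
  ∂[R,S,W] = [S,W] − [R,W] + [R,S].
This gives a 15×1 integer matrix of rank 1; reducing to Smith normal form yields diagonal entries (1).

From H_k ≅ ker(∂_k) / im(∂_{k+1}) we obtain:

  H_0: rank C_0 − rank ∂_1 = 12 − 10 = 2, and the invariant factors of ∂_1 are all 1, so H_0 = Z^2.
  H_1: rank ker ∂_1 − rank ∂_2 = (15 − 10) − 1 = 4, and the invariant factors of ∂_2 are all 1, so H_1 = Z^4.
  H_2: rank ker ∂_2 − rank ∂_3 = (1 − 1) − 0 = 0, and there is no ∂_3, so H_2 = 0.

H_0 = Z^2,  H_1 = Z^4,  H_2 = 0.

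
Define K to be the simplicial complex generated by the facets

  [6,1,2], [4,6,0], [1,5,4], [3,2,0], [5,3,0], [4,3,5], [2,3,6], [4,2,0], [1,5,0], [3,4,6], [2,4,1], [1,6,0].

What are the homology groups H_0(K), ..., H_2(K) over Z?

H_0 ≅ Z,  H_1 ≅ Z_2,  H_2 = 0.

Take the total order 0 < 1 < 2 < 3 < 4 < 5 < 6 on the vertex set. Then K (dimension 2) consists of the simplices:

  0-simplices (7): [0], [1], [2], [3], [4], [5], [6]
  1-simplices (18): [0,1], [0,2], [0,3], [0,4], [0,5], [0,6], [1,2], [1,4], [1,5], [1,6], [2,3], [2,4], [2,6], [3,4], [3,5], [3,6], [4,5], [4,6]
  2-simplices (12): [0,1,5], [0,1,6], [0,2,3], [0,2,4], [0,3,5], [0,4,6], [1,2,4], [1,2,6], [1,4,5], [2,3,6], [3,4,5], [3,4,6]

giving chain groups C_0 ≅ Z^7, C_1 ≅ Z^18, C_2 ≅ Z^12.

Boundary ∂_1: C_1 → C_0 maps an edge to its endpoints' difference, ∂[p,q] = q − p. For instance
  ∂[3,6] = [6] − [3].
This gives a 7×18 integer matrix of rank 6; reducing to Smith normal form yields diagonal entries (1,1,1,1,1,1).

∂_2: C_2 → C_1 maps a triangle to the signed sum of its edges. For instance
  ∂[0,4,6] = [4,6] − [0,6] + [0,4],
  ∂[0,2,3] = [2,3] − [0,3] + [0,2].
As a 18×12 matrix over Z this has rank 12, with invariant factors (1,1,1,1,1,1,1,1,1,1,1,2).

Reading off H_k = ker ∂_k / im ∂_{k+1}:

  H_0: rank C_0 − rank ∂_1 = 7 − 6 = 1, and the invariant factors of ∂_1 are all 1, so H_0 = Z.
  H_1: rank ker ∂_1 − rank ∂_2 = (18 − 6) − 12 = 0, and ∂_2 has invariant factor 2 > 1, so H_1 = Z_2.
  H_2: rank ker ∂_2 − rank ∂_3 = (12 − 12) − 0 = 0, and there is no ∂_3, so H_2 = 0.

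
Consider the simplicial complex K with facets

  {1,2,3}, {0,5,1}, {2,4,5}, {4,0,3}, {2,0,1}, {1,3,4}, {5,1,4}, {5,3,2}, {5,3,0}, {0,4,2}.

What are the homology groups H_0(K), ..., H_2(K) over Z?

K has 6 vertices, 15 edges, 10 triangles.
rank ∂_0 = 0, rank ∂_1 = 5 ⇒ b_0 = 6 − 0 − 5 = 1; all invariant factors of ∂_1 are 1 so no torsion. So H_0 ≅ Z.
rank ∂_1 = 5, rank ∂_2 = 10 ⇒ b_1 = 15 − 5 − 10 = 0; ∂_2 has invariant factor(s) [2] giving torsion. So H_1 ≅ Z/2Z.
rank ∂_2 = 10, rank ∂_3 = 0 ⇒ b_2 = 10 − 10 − 0 = 0. So H_2 ≅ 0.

H_0 = Z,  H_1 = Z/2Z,  H_2 = 0.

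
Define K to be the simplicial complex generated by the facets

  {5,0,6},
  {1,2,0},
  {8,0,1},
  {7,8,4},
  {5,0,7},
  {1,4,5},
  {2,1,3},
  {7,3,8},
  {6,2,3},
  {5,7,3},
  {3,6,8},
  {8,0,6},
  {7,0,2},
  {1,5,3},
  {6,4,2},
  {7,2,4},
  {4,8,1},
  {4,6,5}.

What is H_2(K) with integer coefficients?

Order the vertices as 0 < 1 < 2 < 3 < 4 < 5 < 6 < 7 < 8. Listing each simplex with vertices in this order, K has dimension 2 with simplices:

  0-simplices (9): [0], [1], [2], [3], [4], [5], [6], [7], [8]
  1-simplices (27): (27 of them)
  2-simplices (18): [0,1,2], [0,1,8], [0,2,7], [0,5,6], [0,5,7], [0,6,8], [1,2,3], [1,3,5], [1,4,5], [1,4,8], [2,3,6], [2,4,6], [2,4,7], [3,5,7], [3,6,8], [3,7,8], [4,5,6], [4,7,8]

giving chain groups C_0 ≅ Z^9, C_1 ≅ Z^27, C_2 ≅ Z^18.

The boundary map ∂_1: C_1 → C_0 is given by ∂[p,q] = [q] − [p].
As a 9×27 matrix over Z this has rank 8, with invariant factors (1,1,1,1,1,1,1,1).

Boundary ∂_2: C_2 → C_1 maps a triangle to the signed sum of its edges. For instance
  ∂[3,7,8] = [7,8] − [3,8] + [3,7],
  ∂[0,1,8] = [1,8] − [0,8] + [0,1].
This gives a 27×18 integer matrix of rank 17; reducing to Smith normal form yields diagonal entries (1,1,1,1,1,1,1,1,1,1,1,1,1,1,1,1,1).

Now H_k = ker ∂_k / im ∂_{k+1}, so:

  H_2: rank ker ∂_2 − rank ∂_3 = (18 − 17) − 0 = 1, and there is no ∂_3, so H_2 = Z.

H_2 ≅ Z.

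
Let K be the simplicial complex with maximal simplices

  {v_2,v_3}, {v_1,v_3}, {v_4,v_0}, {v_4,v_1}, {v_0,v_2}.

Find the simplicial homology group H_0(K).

H_0 = Z.

We work with the vertex ordering v_0 < v_1 < v_2 < v_3 < v_4. The simplices of K, each written with vertices in increasing order, are:

  0-simplices (5): [v_0], [v_1], [v_2], [v_3], [v_4]
  1-simplices (5): [v_0,v_2], [v_0,v_4], [v_1,v_3], [v_1,v_4], [v_2,v_3]

Hence C_0 ≅ Z^5, C_1 ≅ Z^5.

The boundary map ∂_1: C_1 → C_0 sends each edge [p,q] (with p < q) to q − p. For instance
  ∂[v_1,v_3] = [v_3] − [v_1].
The resulting 5×5 matrix has rank 4, and its Smith normal form has invariant factors (1,1,1,1).

Now H_k = ker ∂_k / im ∂_{k+1}, so:

  H_0: rank C_0 − rank ∂_1 = 5 − 4 = 1, and the invariant factors of ∂_1 are all 1, so H_0 = Z.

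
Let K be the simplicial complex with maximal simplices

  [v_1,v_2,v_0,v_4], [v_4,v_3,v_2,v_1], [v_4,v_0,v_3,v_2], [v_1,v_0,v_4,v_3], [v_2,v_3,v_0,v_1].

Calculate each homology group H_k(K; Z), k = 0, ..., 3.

H_0 ≅ Z,  H_1 = 0,  H_2 = 0,  H_3 ≅ Z.

Order the vertices as v_0 < v_1 < v_2 < v_3 < v_4. Listing each simplex with vertices in this order, K has dimension 3 with simplices:

  0-simplices (5): [v_0], [v_1], [v_2], [v_3], [v_4]
  1-simplices (10): [v_0,v_1], [v_0,v_2], [v_0,v_3], [v_0,v_4], [v_1,v_2], [v_1,v_3], [v_1,v_4], [v_2,v_3], [v_2,v_4], [v_3,v_4]
  2-simplices (10): [v_0,v_1,v_2], [v_0,v_1,v_3], [v_0,v_1,v_4], [v_0,v_2,v_3], [v_0,v_2,v_4], [v_0,v_3,v_4], [v_1,v_2,v_3], [v_1,v_2,v_4], [v_1,v_3,v_4], [v_2,v_3,v_4]
  3-simplices (5): [v_0,v_1,v_2,v_3], [v_0,v_1,v_2,v_4], [v_0,v_1,v_3,v_4], [v_0,v_2,v_3,v_4], [v_1,v_2,v_3,v_4]

so the chain groups are C_0 ≅ Z^5, C_1 ≅ Z^10, C_2 ≅ Z^10, C_3 ≅ Z^5.

Boundary ∂_1: C_1 → C_0 is given by ∂[p,q] = [q] − [p]. For instance
  ∂[v_0,v_4] = [v_4] − [v_0].
The 5×10 boundary matrix has rank 4 and Smith normal form diag(1,1,1,1).

∂_2: C_2 → C_1 maps a triangle to the signed sum of its edges. For instance
  ∂[v_0,v_1,v_2] = [v_1,v_2] − [v_0,v_2] + [v_0,v_1],
  ∂[v_0,v_1,v_3] = [v_1,v_3] − [v_0,v_3] + [v_0,v_1].
The resulting 10×10 matrix has rank 6, and its Smith normal form has invariant factors (1,1,1,1,1,1).

Boundary ∂_3: C_3 → C_2 sends each 3-simplex σ to the alternating sum Σ_i (−1)^i (σ with its i-th vertex removed). For instance
  ∂[v_0,v_1,v_2,v_3] = [v_1,v_2,v_3] − [v_0,v_2,v_3] + [v_0,v_1,v_3] − [v_0,v_1,v_2],
  ∂[v_1,v_2,v_3,v_4] = [v_2,v_3,v_4] − [v_1,v_3,v_4] + [v_1,v_2,v_4] − [v_1,v_2,v_3].
As a 10×5 matrix over Z this has rank 4, with invariant factors (1,1,1,1).

Computing H_k = (kernel of ∂_k) / (image of ∂_{k+1}):

  H_0: rank C_0 − rank ∂_1 = 5 − 4 = 1, and the invariant factors of ∂_1 are all 1, so H_0 = Z.
  H_1: rank ker ∂_1 − rank ∂_2 = (10 − 4) − 6 = 0, and the invariant factors of ∂_2 are all 1, so H_1 = 0.
  H_2: rank ker ∂_2 − rank ∂_3 = (10 − 6) − 4 = 0, and the invariant factors of ∂_3 are all 1, so H_2 = 0.
  H_3: rank ker ∂_3 − rank ∂_4 = (5 − 4) − 0 = 1, and there is no ∂_4, so H_3 = Z.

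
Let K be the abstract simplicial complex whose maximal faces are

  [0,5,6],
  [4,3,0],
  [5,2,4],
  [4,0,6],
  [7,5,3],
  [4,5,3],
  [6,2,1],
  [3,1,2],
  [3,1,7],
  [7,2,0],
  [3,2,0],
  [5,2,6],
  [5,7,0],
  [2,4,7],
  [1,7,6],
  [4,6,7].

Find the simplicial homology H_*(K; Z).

Take the total order 0 < 1 < 2 < 3 < 4 < 5 < 6 < 7 on the vertex set. Then K (dimension 2) consists of the simplices:

  0-simplices (8): [0], [1], [2], [3], [4], [5], [6], [7]
  1-simplices (24): (24 of them)
  2-simplices (16): [0,2,3], [0,2,7], [0,3,4], [0,4,6], [0,5,6], [0,5,7], [1,2,3], [1,2,6], [1,3,7], [1,6,7], [2,4,5], [2,4,7], [2,5,6], [3,4,5], [3,5,7], [4,6,7]

so the chain groups are C_0 ≅ Z^8, C_1 ≅ Z^24, C_2 ≅ Z^16.

Boundary ∂_1: C_1 → C_0 sends each edge [p,q] (with p < q) to q − p.
This gives a 8×24 integer matrix of rank 7; reducing to Smith normal form yields diagonal entries (1,1,1,1,1,1,1).

Boundary ∂_2: C_2 → C_1 maps a triangle to the signed sum of its edges. For instance
  ∂[3,5,7] = [5,7] − [3,7] + [3,5],
  ∂[4,6,7] = [6,7] − [4,7] + [4,6].
This gives a 24×16 integer matrix of rank 15; reducing to Smith normal form yields diagonal entries (1,1,1,1,1,1,1,1,1,1,1,1,1,1,1).

Computing H_k = (kernel of ∂_k) / (image of ∂_{k+1}):

  H_0: rank C_0 − rank ∂_1 = 8 − 7 = 1, and the invariant factors of ∂_1 are all 1, so H_0 ≅ Z.
  H_1: rank ker ∂_1 − rank ∂_2 = (24 − 7) − 15 = 2, and the invariant factors of ∂_2 are all 1, so H_1 ≅ Z^2.
  H_2: rank ker ∂_2 − rank ∂_3 = (16 − 15) − 0 = 1, and there is no ∂_3, so H_2 ≅ Z.

H_0 = Z,  H_1 = Z^2,  H_2 = Z.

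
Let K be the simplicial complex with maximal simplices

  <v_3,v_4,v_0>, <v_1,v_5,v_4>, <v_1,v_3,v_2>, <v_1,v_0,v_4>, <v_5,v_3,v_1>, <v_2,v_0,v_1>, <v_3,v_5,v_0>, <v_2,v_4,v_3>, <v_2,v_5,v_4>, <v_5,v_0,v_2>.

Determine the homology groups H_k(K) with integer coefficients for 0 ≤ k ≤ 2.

We work with the vertex ordering v_0 < v_1 < v_2 < v_3 < v_4 < v_5. The simplices of K, each written with vertices in increasing order, are:

  0-simplices (6): [v_0], [v_1], [v_2], [v_3], [v_4], [v_5]
  1-simplices (15): (15 of them)
  2-simplices (10): [v_0,v_1,v_2], [v_0,v_1,v_4], [v_0,v_2,v_5], [v_0,v_3,v_4], [v_0,v_3,v_5], [v_1,v_2,v_3], [v_1,v_3,v_5], [v_1,v_4,v_5], [v_2,v_3,v_4], [v_2,v_4,v_5]

so the chain groups are C_0 ≅ Z^6, C_1 ≅ Z^15, C_2 ≅ Z^10.

∂_1: C_1 → C_0 sends each edge [p,q] (with p < q) to q − p.
The 6×15 boundary matrix has rank 5 and Smith normal form diag(1,1,1,1,1).

Boundary ∂_2: C_2 → C_1 sends each 2-simplex [p,q,r] to [q,r] − [p,r] + [p,q]. For instance
  ∂[v_0,v_3,v_4] = [v_3,v_4] − [v_0,v_4] + [v_0,v_3],
  ∂[v_0,v_3,v_5] = [v_3,v_5] − [v_0,v_5] + [v_0,v_3].
This gives a 15×10 integer matrix of rank 10; reducing to Smith normal form yields diagonal entries (1,1,1,1,1,1,1,1,1,2).

From H_k ≅ ker(∂_k) / im(∂_{k+1}) we obtain:

  H_0: rank C_0 − rank ∂_1 = 6 − 5 = 1, and the invariant factors of ∂_1 are all 1, so H_0 = Z.
  H_1: rank ker ∂_1 − rank ∂_2 = (15 − 5) − 10 = 0, and ∂_2 has invariant factor 2 > 1, so H_1 = Z/2Z.
  H_2: rank ker ∂_2 − rank ∂_3 = (10 − 10) − 0 = 0, and there is no ∂_3, so H_2 = 0.

H_0 = Z,  H_1 = Z/2Z,  H_2 = 0.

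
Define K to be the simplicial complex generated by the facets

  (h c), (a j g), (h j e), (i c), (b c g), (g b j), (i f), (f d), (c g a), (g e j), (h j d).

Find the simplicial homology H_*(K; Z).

H_0 ≅ Z,  H_1 ≅ Z^2,  H_2 = 0.

Fix the vertex order a < b < c < d < e < f < g < h < i < j and write every simplex with vertices in increasing order. Then dim K = 2 and the simplices of K are:

  0-simplices (10): a, b, c, d, e, f, g, h, i, j
  1-simplices (18): ac, ag, aj, bc, bg, bj, cg, ch, ci, df, dh, dj, eg, eh, ej, fi, gj, hj
  2-simplices (7): acg, agj, bcg, bgj, dhj, egj, ehj

so the chain groups are C_0 ≅ Z^10, C_1 ≅ Z^18, C_2 ≅ Z^7.

The boundary map ∂_1: C_1 → C_0 is given by ∂[p,q] = [q] − [p]. For instance
  ∂ci = i − c.
This gives a 10×18 integer matrix of rank 9; reducing to Smith normal form yields diagonal entries (1,1,1,1,1,1,1,1,1).

The boundary map ∂_2: C_2 → C_1 maps a triangle to the signed sum of its edges. For instance
  ∂bcg = cg − bg + bc,
  ∂bgj = gj − bj + bg.
The resulting 18×7 matrix has rank 7, and its Smith normal form has invariant factors (1,1,1,1,1,1,1).

Now H_k = ker ∂_k / im ∂_{k+1}, so:

  H_0: rank C_0 − rank ∂_1 = 10 − 9 = 1, and the invariant factors of ∂_1 are all 1, so H_0 = Z.
  H_1: rank ker ∂_1 − rank ∂_2 = (18 − 9) − 7 = 2, and the invariant factors of ∂_2 are all 1, so H_1 = Z^2.
  H_2: rank ker ∂_2 − rank ∂_3 = (7 − 7) − 0 = 0, and there is no ∂_3, so H_2 = 0.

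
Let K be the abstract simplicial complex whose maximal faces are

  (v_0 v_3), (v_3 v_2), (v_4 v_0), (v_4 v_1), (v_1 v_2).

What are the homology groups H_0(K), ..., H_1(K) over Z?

H_0 = Z,  H_1 = Z.

K has 5 vertices, 5 edges.
rank ∂_0 = 0, rank ∂_1 = 4 ⇒ b_0 = 5 − 0 − 4 = 1; all invariant factors of ∂_1 are 1 so no torsion. So H_0 = Z.
rank ∂_1 = 4, rank ∂_2 = 0 ⇒ b_1 = 5 − 4 − 0 = 1. So H_1 = Z.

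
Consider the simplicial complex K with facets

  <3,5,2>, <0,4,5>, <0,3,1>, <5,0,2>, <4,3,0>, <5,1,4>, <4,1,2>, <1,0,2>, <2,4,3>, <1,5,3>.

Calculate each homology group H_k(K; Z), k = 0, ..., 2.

Order the vertices as 0 < 1 < 2 < 3 < 4 < 5. Listing each simplex with vertices in this order, K has dimension 2 with simplices:

  0-simplices (6): [0], [1], [2], [3], [4], [5]
  1-simplices (15): [0,1], [0,2], [0,3], [0,4], [0,5], [1,2], [1,3], [1,4], [1,5], [2,3], [2,4], [2,5], [3,4], [3,5], [4,5]
  2-simplices (10): [0,1,2], [0,1,3], [0,2,5], [0,3,4], [0,4,5], [1,2,4], [1,3,5], [1,4,5], [2,3,4], [2,3,5]

so the chain groups are C_0 ≅ Z^6, C_1 ≅ Z^15, C_2 ≅ Z^10.

Boundary ∂_1: C_1 → C_0 is given by ∂[p,q] = [q] − [p]. For instance
  ∂[2,5] = [5] − [2].
As a 6×15 matrix over Z this has rank 5, with invariant factors (1,1,1,1,1).

The boundary map ∂_2: C_2 → C_1 sends each 2-simplex [p,q,r] to [q,r] − [p,r] + [p,q]. For instance
  ∂[1,4,5] = [4,5] − [1,5] + [1,4],
  ∂[2,3,5] = [3,5] − [2,5] + [2,3].
The resulting 15×10 matrix has rank 10, and its Smith normal form has invariant factors (1,1,1,1,1,1,1,1,1,2).

From H_k ≅ ker(∂_k) / im(∂_{k+1}) we obtain:

  H_0: rank C_0 − rank ∂_1 = 6 − 5 = 1, and the invariant factors of ∂_1 are all 1, so H_0 = Z.
  H_1: rank ker ∂_1 − rank ∂_2 = (15 − 5) − 10 = 0, and ∂_2 has invariant factor 2 > 1, so H_1 = Z/2.
  H_2: rank ker ∂_2 − rank ∂_3 = (10 − 10) − 0 = 0, and there is no ∂_3, so H_2 = 0.

As a check, the Euler characteristic is 6 − 15 + 10 = 1, which agrees with 1 − 0 + 0 = 1.

H_0 = Z,  H_1 = Z/2,  H_2 = 0.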